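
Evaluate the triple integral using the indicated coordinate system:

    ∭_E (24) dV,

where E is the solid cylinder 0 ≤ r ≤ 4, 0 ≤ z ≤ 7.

In cylindrical coordinates, x = r cos(θ), y = r sin(θ), z = z, and dV = r dr dθ dz.

The integrand becomes 24, so

    ∭_E (24) dV = ∫_{0}^{2π} ∫_{0}^{4} ∫_{0}^{7} (24) · r dz dr dθ.

Inner (z): 168r.
Middle (r from 0 to 4): 1344.
Outer (θ): 2688π.

Therefore the triple integral equals 2688π.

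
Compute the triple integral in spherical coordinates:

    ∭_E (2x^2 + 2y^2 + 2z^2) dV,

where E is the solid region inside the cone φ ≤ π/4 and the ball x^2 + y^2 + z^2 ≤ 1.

In spherical coordinates, x = ρ sin(φ) cos(θ), y = ρ sin(φ) sin(θ), z = ρ cos(φ), and dV = ρ^2 sin(φ) dρ dφ dθ.

The integrand becomes 2ρ^2, so

    ∭_E (2x^2 + 2y^2 + 2z^2) dV = ∫_{0}^{2π} ∫_{0}^{π/4} ∫_{0}^{1} (2ρ^2) · ρ^2 sin(φ) dρ dφ dθ.

Inner (ρ): 2sin(φ)/5.
Middle (φ): 2/5 - sqrt(2)/5.
Outer (θ): 2π (2 - sqrt(2))/5.

Therefore the triple integral equals 2π (2 - sqrt(2))/5.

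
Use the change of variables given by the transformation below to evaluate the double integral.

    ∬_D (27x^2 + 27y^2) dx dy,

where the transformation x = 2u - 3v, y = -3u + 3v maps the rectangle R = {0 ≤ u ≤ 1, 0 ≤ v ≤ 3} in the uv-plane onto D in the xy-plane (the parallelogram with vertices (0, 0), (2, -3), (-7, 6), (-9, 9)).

Compute the Jacobian determinant of (x, y) with respect to (u, v):

    ∂(x,y)/∂(u,v) = | 2  -3 | = (2)(3) - (-3)(-3) = -3.
                   | -3  3 |

Its absolute value is |J| = 3 (the area scaling factor).

Substituting x = 2u - 3v, y = -3u + 3v into the integrand,

    27x^2 + 27y^2 → 351u^2 - 810u v + 486v^2,

so the integral becomes

    ∬_R (351u^2 - 810u v + 486v^2) · |J| du dv = ∫_0^1 ∫_0^3 (1053u^2 - 2430u v + 1458v^2) dv du.

Inner (v): 3159u^2 - 10935u + 13122.
Outer (u): 17415/2.

Therefore ∬_D (27x^2 + 27y^2) dx dy = 17415/2.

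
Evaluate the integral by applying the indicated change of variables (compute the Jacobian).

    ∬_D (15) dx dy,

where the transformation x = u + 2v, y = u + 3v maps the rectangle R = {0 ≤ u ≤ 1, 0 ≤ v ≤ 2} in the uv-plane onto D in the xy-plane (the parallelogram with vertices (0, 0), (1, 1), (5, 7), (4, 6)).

Compute the Jacobian determinant of (x, y) with respect to (u, v):

    ∂(x,y)/∂(u,v) = | 1  2 | = (1)(3) - (2)(1) = 1.
                   | 1  3 |

Its absolute value is |J| = 1 (the area scaling factor).

Substituting x = u + 2v, y = u + 3v into the integrand,

    15 → 15,

so the integral becomes

    ∬_R (15) · |J| du dv = ∫_0^1 ∫_0^2 (15) dv du.

Inner (v): 30.
Outer (u): 30.

Therefore ∬_D (15) dx dy = 30.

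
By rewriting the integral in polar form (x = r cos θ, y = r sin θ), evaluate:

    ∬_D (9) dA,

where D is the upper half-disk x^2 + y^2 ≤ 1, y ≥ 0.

The region D is 0 ≤ r ≤ 1, 0 ≤ θ ≤ π in polar coordinates, where x = r cos(θ), y = r sin(θ), and dA = r dr dθ.

Under the substitution, the integrand becomes 9, so

    ∬_D (9) dA = ∫_{0}^{π} ∫_{0}^{1} (9) · r dr dθ.

Inner integral (in r): ∫_{0}^{1} (9) · r dr = 9/2.

Outer integral (in θ): ∫_{0}^{π} (9/2) dθ = 9π/2.

Therefore ∬_D (9) dA = 9π/2.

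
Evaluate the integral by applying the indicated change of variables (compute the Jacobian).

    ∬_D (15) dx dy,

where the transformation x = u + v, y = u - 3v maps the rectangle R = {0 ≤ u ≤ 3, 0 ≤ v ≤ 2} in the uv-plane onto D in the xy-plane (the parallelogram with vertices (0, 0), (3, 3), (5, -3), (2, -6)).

Compute the Jacobian determinant of (x, y) with respect to (u, v):

    ∂(x,y)/∂(u,v) = | 1  1 | = (1)(-3) - (1)(1) = -4.
                   | 1  -3 |

Its absolute value is |J| = 4 (the area scaling factor).

Substituting x = u + v, y = u - 3v into the integrand,

    15 → 15,

so the integral becomes

    ∬_R (15) · |J| du dv = ∫_0^3 ∫_0^2 (60) dv du.

Inner (v): 120.
Outer (u): 360.

Therefore ∬_D (15) dx dy = 360.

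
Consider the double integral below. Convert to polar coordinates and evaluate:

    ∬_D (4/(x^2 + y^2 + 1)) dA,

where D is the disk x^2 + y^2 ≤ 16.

The region D is 0 ≤ r ≤ 4, 0 ≤ θ ≤ 2π in polar coordinates, where x = r cos(θ), y = r sin(θ), and dA = r dr dθ.

Under the substitution, the integrand becomes 4/(r^2 + 1), so

    ∬_D (4/(x^2 + y^2 + 1)) dA = ∫_{0}^{2π} ∫_{0}^{4} (4/(r^2 + 1)) · r dr dθ.

Inner integral (in r): ∫_{0}^{4} (4/(r^2 + 1)) · r dr = log(289).

Outer integral (in θ): ∫_{0}^{2π} (log(289)) dθ = 4π log(17).

Therefore ∬_D (4/(x^2 + y^2 + 1)) dA = 4π log(17).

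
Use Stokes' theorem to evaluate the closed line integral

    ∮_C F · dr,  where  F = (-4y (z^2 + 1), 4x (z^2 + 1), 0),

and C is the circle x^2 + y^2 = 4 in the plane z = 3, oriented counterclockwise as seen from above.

Let S be the flat disk x^2 + y^2 ≤ 4 in the plane z = 3, with upward unit normal n̂ = ẑ. By Stokes' theorem,

    ∮_C F · dr = ∬_S (∇ × F) · n̂ dS = ∬_D (curl F)_z dA,

where D is the disk x^2 + y^2 ≤ 4.

Compute the curl of F = (-4y (z^2 + 1), 4x (z^2 + 1), 0):
    (∇ × F)_x = ∂F_z/∂y - ∂F_y/∂z = -8x z,
    (∇ × F)_y = ∂F_x/∂z - ∂F_z/∂x = -8y z,
    (∇ × F)_z = ∂F_y/∂x - ∂F_x/∂y = 8z^2 + 8.

On z = 3, (curl F)_z = 80.

Convert to polar (x = r cos θ, y = r sin θ, dA = r dr dθ); the integrand becomes 80, so

    ∬_D (curl F)_z dA = ∫_0^{2π} ∫_0^{2} (80) · r dr dθ.

Inner (r from 0 to 2): 160.
Outer (θ from 0 to 2π): 320π.

Therefore ∮_C F · dr = 320π.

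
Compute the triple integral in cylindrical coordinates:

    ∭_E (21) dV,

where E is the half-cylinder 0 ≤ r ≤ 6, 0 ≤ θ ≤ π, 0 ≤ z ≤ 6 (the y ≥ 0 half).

In cylindrical coordinates, x = r cos(θ), y = r sin(θ), z = z, and dV = r dr dθ dz.

The integrand becomes 21, so

    ∭_E (21) dV = ∫_{0}^{π} ∫_{0}^{6} ∫_{0}^{6} (21) · r dz dr dθ.

Inner (z): 126r.
Middle (r from 0 to 6): 2268.
Outer (θ): 2268π.

Therefore the triple integral equals 2268π.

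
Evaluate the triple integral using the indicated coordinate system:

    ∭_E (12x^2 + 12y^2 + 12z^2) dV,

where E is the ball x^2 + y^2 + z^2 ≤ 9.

In spherical coordinates, x = ρ sin(φ) cos(θ), y = ρ sin(φ) sin(θ), z = ρ cos(φ), and dV = ρ^2 sin(φ) dρ dφ dθ.

The integrand becomes 12ρ^2, so

    ∭_E (12x^2 + 12y^2 + 12z^2) dV = ∫_{0}^{2π} ∫_{0}^{π} ∫_{0}^{3} (12ρ^2) · ρ^2 sin(φ) dρ dφ dθ.

Inner (ρ): 2916sin(φ)/5.
Middle (φ): 5832/5.
Outer (θ): 11664π/5.

Therefore the triple integral equals 11664π/5.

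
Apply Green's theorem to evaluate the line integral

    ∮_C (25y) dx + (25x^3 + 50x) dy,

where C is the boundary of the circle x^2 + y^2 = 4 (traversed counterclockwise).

Green's theorem converts the closed line integral into a double integral over the enclosed region D:

    ∮_C P dx + Q dy = ∬_D (∂Q/∂x - ∂P/∂y) dA.

Here P = 25y, Q = 25x^3 + 50x, so

    ∂Q/∂x = 75x^2 + 50,    ∂P/∂y = 25,
    ∂Q/∂x - ∂P/∂y = 75x^2 + 25.

D is the region x^2 + y^2 ≤ 4. Evaluating the double integral:

In polar coordinates (x = r cos θ, y = r sin θ, dA = r dr dθ) the integrand becomes 75r^2cos(θ)^2 + 25, so

    ∬_D (75x^2 + 25) dA = ∫_0^{2π} ∫_0^{2} (75r^2cos(θ)^2 + 25) · r dr dθ.

Inner (r from 0 to 2): 300cos(θ)^2 + 50.
Outer (θ from 0 to 2π): 400π.

Therefore ∮_C P dx + Q dy = 400π.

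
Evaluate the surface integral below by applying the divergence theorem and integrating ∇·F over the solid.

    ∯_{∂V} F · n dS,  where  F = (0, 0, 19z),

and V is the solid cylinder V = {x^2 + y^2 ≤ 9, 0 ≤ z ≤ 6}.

By the divergence theorem,

    ∯_{∂V} F · n dS = ∭_V (∇ · F) dV.

Compute the divergence:
    ∇ · F = ∂F_x/∂x + ∂F_y/∂y + ∂F_z/∂z = 0 + 0 + 19 = 19.

In cylindrical coordinates, x = r cos(θ), y = r sin(θ), z = z, dV = r dr dθ dz, with 0 ≤ r ≤ 3, 0 ≤ θ ≤ 2π, 0 ≤ z ≤ 6.

The integrand, after substitution and multiplying by the volume element, becomes (19) · r, so

    ∭_V (∇·F) dV = ∫_0^{2π} ∫_0^{3} ∫_0^{6} (19) · r dz dr dθ.

Inner (z from 0 to 6): 114r.
Middle (r from 0 to 3): 513.
Outer (θ from 0 to 2π): 1026π.

Therefore ∯_{∂V} F · n dS = 1026π.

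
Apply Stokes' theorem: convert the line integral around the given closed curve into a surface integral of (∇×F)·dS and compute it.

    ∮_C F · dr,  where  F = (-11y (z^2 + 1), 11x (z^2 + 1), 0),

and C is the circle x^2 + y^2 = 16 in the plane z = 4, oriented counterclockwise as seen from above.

Let S be the flat disk x^2 + y^2 ≤ 16 in the plane z = 4, with upward unit normal n̂ = ẑ. By Stokes' theorem,

    ∮_C F · dr = ∬_S (∇ × F) · n̂ dS = ∬_D (curl F)_z dA,

where D is the disk x^2 + y^2 ≤ 16.

Compute the curl of F = (-11y (z^2 + 1), 11x (z^2 + 1), 0):
    (∇ × F)_x = ∂F_z/∂y - ∂F_y/∂z = -22x z,
    (∇ × F)_y = ∂F_x/∂z - ∂F_z/∂x = -22y z,
    (∇ × F)_z = ∂F_y/∂x - ∂F_x/∂y = 22z^2 + 22.

On z = 4, (curl F)_z = 374.

Convert to polar (x = r cos θ, y = r sin θ, dA = r dr dθ); the integrand becomes 374, so

    ∬_D (curl F)_z dA = ∫_0^{2π} ∫_0^{4} (374) · r dr dθ.

Inner (r from 0 to 4): 2992.
Outer (θ from 0 to 2π): 5984π.

Therefore ∮_C F · dr = 5984π.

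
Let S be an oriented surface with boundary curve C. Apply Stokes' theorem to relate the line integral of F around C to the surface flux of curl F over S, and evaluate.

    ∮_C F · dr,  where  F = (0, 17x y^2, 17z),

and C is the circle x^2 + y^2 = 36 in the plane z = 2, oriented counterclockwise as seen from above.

Let S be the flat disk x^2 + y^2 ≤ 36 in the plane z = 2, with upward unit normal n̂ = ẑ. By Stokes' theorem,

    ∮_C F · dr = ∬_S (∇ × F) · n̂ dS = ∬_D (curl F)_z dA,

where D is the disk x^2 + y^2 ≤ 36.

Compute the curl of F = (0, 17x y^2, 17z):
    (∇ × F)_x = ∂F_z/∂y - ∂F_y/∂z = 0,
    (∇ × F)_y = ∂F_x/∂z - ∂F_z/∂x = 0,
    (∇ × F)_z = ∂F_y/∂x - ∂F_x/∂y = 17y^2.

On z = 2, (curl F)_z = 17y^2.

Convert to polar (x = r cos θ, y = r sin θ, dA = r dr dθ); the integrand becomes 17r^2sin(θ)^2, so

    ∬_D (curl F)_z dA = ∫_0^{2π} ∫_0^{6} (17r^2sin(θ)^2) · r dr dθ.

Inner (r from 0 to 6): 5508sin(θ)^2.
Outer (θ from 0 to 2π): 5508π.

Therefore ∮_C F · dr = 5508π.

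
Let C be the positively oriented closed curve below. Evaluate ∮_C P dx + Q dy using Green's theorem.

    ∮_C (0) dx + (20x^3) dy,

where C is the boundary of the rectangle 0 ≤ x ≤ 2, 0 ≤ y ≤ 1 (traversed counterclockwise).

Green's theorem converts the closed line integral into a double integral over the enclosed region D:

    ∮_C P dx + Q dy = ∬_D (∂Q/∂x - ∂P/∂y) dA.

Here P = 0, Q = 20x^3, so

    ∂Q/∂x = 60x^2,    ∂P/∂y = 0,
    ∂Q/∂x - ∂P/∂y = 60x^2.

D is the region 0 ≤ x ≤ 2, 0 ≤ y ≤ 1. Evaluating the double integral:

    ∬_D (60x^2) dA = ∫_0^{2} ∫_0^{1} (60x^2) dy dx.

Inner (y from 0 to 1): 60x^2.
Outer (x from 0 to 2): 160.

Therefore ∮_C P dx + Q dy = 160.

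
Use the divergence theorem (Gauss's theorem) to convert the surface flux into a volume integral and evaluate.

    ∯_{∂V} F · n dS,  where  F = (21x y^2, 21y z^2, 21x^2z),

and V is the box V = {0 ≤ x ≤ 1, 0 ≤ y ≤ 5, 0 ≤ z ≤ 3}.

By the divergence theorem,

    ∯_{∂V} F · n dS = ∭_V (∇ · F) dV.

Compute the divergence:
    ∇ · F = ∂F_x/∂x + ∂F_y/∂y + ∂F_z/∂z = 21y^2 + 21z^2 + 21x^2 = 21x^2 + 21y^2 + 21z^2.

V is a rectangular box, so dV = dx dy dz with 0 ≤ x ≤ 1, 0 ≤ y ≤ 5, 0 ≤ z ≤ 3.

Integrate (21x^2 + 21y^2 + 21z^2) over V as an iterated integral:

    ∭_V (∇·F) dV = ∫_0^{1} ∫_0^{5} ∫_0^{3} (21x^2 + 21y^2 + 21z^2) dz dy dx.

Inner (z from 0 to 3): 63x^2 + 63y^2 + 189.
Middle (y from 0 to 5): 315x^2 + 3570.
Outer (x from 0 to 1): 3675.

Therefore ∯_{∂V} F · n dS = 3675.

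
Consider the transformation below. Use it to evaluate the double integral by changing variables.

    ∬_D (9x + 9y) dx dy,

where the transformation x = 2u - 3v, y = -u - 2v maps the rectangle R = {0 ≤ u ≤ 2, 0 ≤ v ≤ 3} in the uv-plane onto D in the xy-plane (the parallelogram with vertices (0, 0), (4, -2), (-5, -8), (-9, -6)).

Compute the Jacobian determinant of (x, y) with respect to (u, v):

    ∂(x,y)/∂(u,v) = | 2  -3 | = (2)(-2) - (-3)(-1) = -7.
                   | -1  -2 |

Its absolute value is |J| = 7 (the area scaling factor).

Substituting x = 2u - 3v, y = -u - 2v into the integrand,

    9x + 9y → 9u - 45v,

so the integral becomes

    ∬_R (9u - 45v) · |J| du dv = ∫_0^2 ∫_0^3 (63u - 315v) dv du.

Inner (v): 189u - 2835/2.
Outer (u): -2457.

Therefore ∬_D (9x + 9y) dx dy = -2457.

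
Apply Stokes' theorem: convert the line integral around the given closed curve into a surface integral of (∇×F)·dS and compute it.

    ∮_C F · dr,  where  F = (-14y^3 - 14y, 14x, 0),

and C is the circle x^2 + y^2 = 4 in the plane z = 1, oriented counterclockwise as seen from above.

Let S be the flat disk x^2 + y^2 ≤ 4 in the plane z = 1, with upward unit normal n̂ = ẑ. By Stokes' theorem,

    ∮_C F · dr = ∬_S (∇ × F) · n̂ dS = ∬_D (curl F)_z dA,

where D is the disk x^2 + y^2 ≤ 4.

Compute the curl of F = (-14y^3 - 14y, 14x, 0):
    (∇ × F)_x = ∂F_z/∂y - ∂F_y/∂z = 0,
    (∇ × F)_y = ∂F_x/∂z - ∂F_z/∂x = 0,
    (∇ × F)_z = ∂F_y/∂x - ∂F_x/∂y = 42y^2 + 28.

On z = 1, (curl F)_z = 42y^2 + 28.

Convert to polar (x = r cos θ, y = r sin θ, dA = r dr dθ); the integrand becomes 42r^2sin(θ)^2 + 28, so

    ∬_D (curl F)_z dA = ∫_0^{2π} ∫_0^{2} (42r^2sin(θ)^2 + 28) · r dr dθ.

Inner (r from 0 to 2): 168sin(θ)^2 + 56.
Outer (θ from 0 to 2π): 280π.

Therefore ∮_C F · dr = 280π.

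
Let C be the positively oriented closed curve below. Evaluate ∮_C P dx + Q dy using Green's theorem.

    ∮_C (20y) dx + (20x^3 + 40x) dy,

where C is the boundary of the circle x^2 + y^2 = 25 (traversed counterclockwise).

Green's theorem converts the closed line integral into a double integral over the enclosed region D:

    ∮_C P dx + Q dy = ∬_D (∂Q/∂x - ∂P/∂y) dA.

Here P = 20y, Q = 20x^3 + 40x, so

    ∂Q/∂x = 60x^2 + 40,    ∂P/∂y = 20,
    ∂Q/∂x - ∂P/∂y = 60x^2 + 20.

D is the region x^2 + y^2 ≤ 25. Evaluating the double integral:

In polar coordinates (x = r cos θ, y = r sin θ, dA = r dr dθ) the integrand becomes 60r^2cos(θ)^2 + 20, so

    ∬_D (60x^2 + 20) dA = ∫_0^{2π} ∫_0^{5} (60r^2cos(θ)^2 + 20) · r dr dθ.

Inner (r from 0 to 5): 9375cos(θ)^2 + 250.
Outer (θ from 0 to 2π): 9875π.

Therefore ∮_C P dx + Q dy = 9875π.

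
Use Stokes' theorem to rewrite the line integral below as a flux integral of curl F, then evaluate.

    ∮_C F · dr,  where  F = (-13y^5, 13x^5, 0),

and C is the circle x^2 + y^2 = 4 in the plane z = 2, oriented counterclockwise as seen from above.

Let S be the flat disk x^2 + y^2 ≤ 4 in the plane z = 2, with upward unit normal n̂ = ẑ. By Stokes' theorem,

    ∮_C F · dr = ∬_S (∇ × F) · n̂ dS = ∬_D (curl F)_z dA,

where D is the disk x^2 + y^2 ≤ 4.

Compute the curl of F = (-13y^5, 13x^5, 0):
    (∇ × F)_x = ∂F_z/∂y - ∂F_y/∂z = 0,
    (∇ × F)_y = ∂F_x/∂z - ∂F_z/∂x = 0,
    (∇ × F)_z = ∂F_y/∂x - ∂F_x/∂y = 65x^4 + 65y^4.

On z = 2, (curl F)_z = 65x^4 + 65y^4.

Convert to polar (x = r cos θ, y = r sin θ, dA = r dr dθ); the integrand becomes 65r^4(sin(θ)^4 + cos(θ)^4), so

    ∬_D (curl F)_z dA = ∫_0^{2π} ∫_0^{2} (65r^4(sin(θ)^4 + cos(θ)^4)) · r dr dθ.

Inner (r from 0 to 2): 2080sin(θ)^4/3 + 2080cos(θ)^4/3.
Outer (θ from 0 to 2π): 1040π.

Therefore ∮_C F · dr = 1040π.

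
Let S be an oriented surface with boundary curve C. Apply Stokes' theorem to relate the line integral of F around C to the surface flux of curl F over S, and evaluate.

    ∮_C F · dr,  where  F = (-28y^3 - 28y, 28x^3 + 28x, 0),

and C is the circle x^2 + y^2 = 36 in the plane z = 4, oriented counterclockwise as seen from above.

Let S be the flat disk x^2 + y^2 ≤ 36 in the plane z = 4, with upward unit normal n̂ = ẑ. By Stokes' theorem,

    ∮_C F · dr = ∬_S (∇ × F) · n̂ dS = ∬_D (curl F)_z dA,

where D is the disk x^2 + y^2 ≤ 36.

Compute the curl of F = (-28y^3 - 28y, 28x^3 + 28x, 0):
    (∇ × F)_x = ∂F_z/∂y - ∂F_y/∂z = 0,
    (∇ × F)_y = ∂F_x/∂z - ∂F_z/∂x = 0,
    (∇ × F)_z = ∂F_y/∂x - ∂F_x/∂y = 84x^2 + 84y^2 + 56.

On z = 4, (curl F)_z = 84x^2 + 84y^2 + 56.

Convert to polar (x = r cos θ, y = r sin θ, dA = r dr dθ); the integrand becomes 84r^2 + 56, so

    ∬_D (curl F)_z dA = ∫_0^{2π} ∫_0^{6} (84r^2 + 56) · r dr dθ.

Inner (r from 0 to 6): 28224.
Outer (θ from 0 to 2π): 56448π.

Therefore ∮_C F · dr = 56448π.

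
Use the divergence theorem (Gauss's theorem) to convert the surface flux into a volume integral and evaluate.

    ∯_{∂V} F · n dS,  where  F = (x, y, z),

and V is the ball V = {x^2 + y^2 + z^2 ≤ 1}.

By the divergence theorem,

    ∯_{∂V} F · n dS = ∭_V (∇ · F) dV.

Compute the divergence:
    ∇ · F = ∂F_x/∂x + ∂F_y/∂y + ∂F_z/∂z = 1 + 1 + 1 = 3.

In spherical coordinates, x = ρ sin(φ) cos(θ), y = ρ sin(φ) sin(θ), z = ρ cos(φ), dV = ρ^2 sin(φ) dρ dφ dθ, with 0 ≤ ρ ≤ 1, 0 ≤ φ ≤ π, 0 ≤ θ ≤ 2π.

The integrand, after substitution and multiplying by the volume element, becomes (3) · ρ^2 sin(φ), so

    ∭_V (∇·F) dV = ∫_0^{2π} ∫_0^{π} ∫_0^{1} (3) · ρ^2 sin(φ) dρ dφ dθ.

Inner (ρ from 0 to 1): sin(φ).
Middle (φ from 0 to π): 2.
Outer (θ from 0 to 2π): 4π.

Therefore ∯_{∂V} F · n dS = 4π.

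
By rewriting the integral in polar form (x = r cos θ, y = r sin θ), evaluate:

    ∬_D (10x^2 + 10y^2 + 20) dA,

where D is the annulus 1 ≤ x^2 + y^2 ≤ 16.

The region D is 1 ≤ r ≤ 4, 0 ≤ θ ≤ 2π in polar coordinates, where x = r cos(θ), y = r sin(θ), and dA = r dr dθ.

Under the substitution, the integrand becomes 10r^2 + 20, so

    ∬_D (10x^2 + 10y^2 + 20) dA = ∫_{0}^{2π} ∫_{1}^{4} (10r^2 + 20) · r dr dθ.

Inner integral (in r): ∫_{1}^{4} (10r^2 + 20) · r dr = 1575/2.

Outer integral (in θ): ∫_{0}^{2π} (1575/2) dθ = 1575π.

Therefore ∬_D (10x^2 + 10y^2 + 20) dA = 1575π.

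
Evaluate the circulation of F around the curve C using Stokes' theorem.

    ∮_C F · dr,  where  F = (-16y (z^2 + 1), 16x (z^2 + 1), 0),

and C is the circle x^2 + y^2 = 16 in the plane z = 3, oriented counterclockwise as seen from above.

Let S be the flat disk x^2 + y^2 ≤ 16 in the plane z = 3, with upward unit normal n̂ = ẑ. By Stokes' theorem,

    ∮_C F · dr = ∬_S (∇ × F) · n̂ dS = ∬_D (curl F)_z dA,

where D is the disk x^2 + y^2 ≤ 16.

Compute the curl of F = (-16y (z^2 + 1), 16x (z^2 + 1), 0):
    (∇ × F)_x = ∂F_z/∂y - ∂F_y/∂z = -32x z,
    (∇ × F)_y = ∂F_x/∂z - ∂F_z/∂x = -32y z,
    (∇ × F)_z = ∂F_y/∂x - ∂F_x/∂y = 32z^2 + 32.

On z = 3, (curl F)_z = 320.

Convert to polar (x = r cos θ, y = r sin θ, dA = r dr dθ); the integrand becomes 320, so

    ∬_D (curl F)_z dA = ∫_0^{2π} ∫_0^{4} (320) · r dr dθ.

Inner (r from 0 to 4): 2560.
Outer (θ from 0 to 2π): 5120π.

Therefore ∮_C F · dr = 5120π.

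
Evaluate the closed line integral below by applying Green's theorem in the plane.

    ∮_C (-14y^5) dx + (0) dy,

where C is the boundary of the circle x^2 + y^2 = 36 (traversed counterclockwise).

Green's theorem converts the closed line integral into a double integral over the enclosed region D:

    ∮_C P dx + Q dy = ∬_D (∂Q/∂x - ∂P/∂y) dA.

Here P = -14y^5, Q = 0, so

    ∂Q/∂x = 0,    ∂P/∂y = -70y^4,
    ∂Q/∂x - ∂P/∂y = 70y^4.

D is the region x^2 + y^2 ≤ 36. Evaluating the double integral:

In polar coordinates (x = r cos θ, y = r sin θ, dA = r dr dθ) the integrand becomes 70r^4sin(θ)^4, so

    ∬_D (70y^4) dA = ∫_0^{2π} ∫_0^{6} (70r^4sin(θ)^4) · r dr dθ.

Inner (r from 0 to 6): 544320sin(θ)^4.
Outer (θ from 0 to 2π): 408240π.

Therefore ∮_C P dx + Q dy = 408240π.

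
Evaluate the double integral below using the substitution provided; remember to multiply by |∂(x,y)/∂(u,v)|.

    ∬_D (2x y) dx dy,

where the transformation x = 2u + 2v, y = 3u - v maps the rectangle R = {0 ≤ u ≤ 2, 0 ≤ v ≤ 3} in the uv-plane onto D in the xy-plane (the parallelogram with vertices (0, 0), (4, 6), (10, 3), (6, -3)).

Compute the Jacobian determinant of (x, y) with respect to (u, v):

    ∂(x,y)/∂(u,v) = | 2  2 | = (2)(-1) - (2)(3) = -8.
                   | 3  -1 |

Its absolute value is |J| = 8 (the area scaling factor).

Substituting x = 2u + 2v, y = 3u - v into the integrand,

    2x y → 12u^2 + 8u v - 4v^2,

so the integral becomes

    ∬_R (12u^2 + 8u v - 4v^2) · |J| du dv = ∫_0^2 ∫_0^3 (96u^2 + 64u v - 32v^2) dv du.

Inner (v): 288u^2 + 288u - 288.
Outer (u): 768.

Therefore ∬_D (2x y) dx dy = 768.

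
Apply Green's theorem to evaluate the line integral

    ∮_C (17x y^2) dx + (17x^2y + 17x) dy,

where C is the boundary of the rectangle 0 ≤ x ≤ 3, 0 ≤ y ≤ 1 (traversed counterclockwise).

Green's theorem converts the closed line integral into a double integral over the enclosed region D:

    ∮_C P dx + Q dy = ∬_D (∂Q/∂x - ∂P/∂y) dA.

Here P = 17x y^2, Q = 17x^2y + 17x, so

    ∂Q/∂x = 34x y + 17,    ∂P/∂y = 34x y,
    ∂Q/∂x - ∂P/∂y = 17.

D is the region 0 ≤ x ≤ 3, 0 ≤ y ≤ 1. Evaluating the double integral:

    ∬_D (17) dA = ∫_0^{3} ∫_0^{1} (17) dy dx.

Inner (y from 0 to 1): 17.
Outer (x from 0 to 3): 51.

Therefore ∮_C P dx + Q dy = 51.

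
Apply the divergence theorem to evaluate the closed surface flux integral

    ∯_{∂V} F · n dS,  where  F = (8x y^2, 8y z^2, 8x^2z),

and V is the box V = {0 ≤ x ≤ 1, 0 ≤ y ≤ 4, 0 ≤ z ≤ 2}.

By the divergence theorem,

    ∯_{∂V} F · n dS = ∭_V (∇ · F) dV.

Compute the divergence:
    ∇ · F = ∂F_x/∂x + ∂F_y/∂y + ∂F_z/∂z = 8y^2 + 8z^2 + 8x^2 = 8x^2 + 8y^2 + 8z^2.

V is a rectangular box, so dV = dx dy dz with 0 ≤ x ≤ 1, 0 ≤ y ≤ 4, 0 ≤ z ≤ 2.

Integrate (8x^2 + 8y^2 + 8z^2) over V as an iterated integral:

    ∭_V (∇·F) dV = ∫_0^{1} ∫_0^{4} ∫_0^{2} (8x^2 + 8y^2 + 8z^2) dz dy dx.

Inner (z from 0 to 2): 16x^2 + 16y^2 + 64/3.
Middle (y from 0 to 4): 64x^2 + 1280/3.
Outer (x from 0 to 1): 448.

Therefore ∯_{∂V} F · n dS = 448.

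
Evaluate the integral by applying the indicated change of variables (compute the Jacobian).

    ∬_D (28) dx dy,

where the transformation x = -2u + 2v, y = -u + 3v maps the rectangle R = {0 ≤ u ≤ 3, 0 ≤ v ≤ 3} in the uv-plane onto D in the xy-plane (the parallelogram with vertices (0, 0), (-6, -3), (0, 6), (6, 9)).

Compute the Jacobian determinant of (x, y) with respect to (u, v):

    ∂(x,y)/∂(u,v) = | -2  2 | = (-2)(3) - (2)(-1) = -4.
                   | -1  3 |

Its absolute value is |J| = 4 (the area scaling factor).

Substituting x = -2u + 2v, y = -u + 3v into the integrand,

    28 → 28,

so the integral becomes

    ∬_R (28) · |J| du dv = ∫_0^3 ∫_0^3 (112) dv du.

Inner (v): 336.
Outer (u): 1008.

Therefore ∬_D (28) dx dy = 1008.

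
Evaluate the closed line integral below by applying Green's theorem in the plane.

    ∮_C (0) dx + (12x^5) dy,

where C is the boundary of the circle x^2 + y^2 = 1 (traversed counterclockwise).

Green's theorem converts the closed line integral into a double integral over the enclosed region D:

    ∮_C P dx + Q dy = ∬_D (∂Q/∂x - ∂P/∂y) dA.

Here P = 0, Q = 12x^5, so

    ∂Q/∂x = 60x^4,    ∂P/∂y = 0,
    ∂Q/∂x - ∂P/∂y = 60x^4.

D is the region x^2 + y^2 ≤ 1. Evaluating the double integral:

In polar coordinates (x = r cos θ, y = r sin θ, dA = r dr dθ) the integrand becomes 60r^4cos(θ)^4, so

    ∬_D (60x^4) dA = ∫_0^{2π} ∫_0^{1} (60r^4cos(θ)^4) · r dr dθ.

Inner (r from 0 to 1): 10cos(θ)^4.
Outer (θ from 0 to 2π): 15π/2.

Therefore ∮_C P dx + Q dy = 15π/2.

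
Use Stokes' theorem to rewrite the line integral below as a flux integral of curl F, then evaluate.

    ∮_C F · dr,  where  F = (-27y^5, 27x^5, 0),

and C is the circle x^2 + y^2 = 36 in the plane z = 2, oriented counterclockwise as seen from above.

Let S be the flat disk x^2 + y^2 ≤ 36 in the plane z = 2, with upward unit normal n̂ = ẑ. By Stokes' theorem,

    ∮_C F · dr = ∬_S (∇ × F) · n̂ dS = ∬_D (curl F)_z dA,

where D is the disk x^2 + y^2 ≤ 36.

Compute the curl of F = (-27y^5, 27x^5, 0):
    (∇ × F)_x = ∂F_z/∂y - ∂F_y/∂z = 0,
    (∇ × F)_y = ∂F_x/∂z - ∂F_z/∂x = 0,
    (∇ × F)_z = ∂F_y/∂x - ∂F_x/∂y = 135x^4 + 135y^4.

On z = 2, (curl F)_z = 135x^4 + 135y^4.

Convert to polar (x = r cos θ, y = r sin θ, dA = r dr dθ); the integrand becomes 135r^4(sin(θ)^4 + cos(θ)^4), so

    ∬_D (curl F)_z dA = ∫_0^{2π} ∫_0^{6} (135r^4(sin(θ)^4 + cos(θ)^4)) · r dr dθ.

Inner (r from 0 to 6): 1049760sin(θ)^4 + 1049760cos(θ)^4.
Outer (θ from 0 to 2π): 1574640π.

Therefore ∮_C F · dr = 1574640π.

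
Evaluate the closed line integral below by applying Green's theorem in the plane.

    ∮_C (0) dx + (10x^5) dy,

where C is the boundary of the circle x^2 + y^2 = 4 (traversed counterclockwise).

Green's theorem converts the closed line integral into a double integral over the enclosed region D:

    ∮_C P dx + Q dy = ∬_D (∂Q/∂x - ∂P/∂y) dA.

Here P = 0, Q = 10x^5, so

    ∂Q/∂x = 50x^4,    ∂P/∂y = 0,
    ∂Q/∂x - ∂P/∂y = 50x^4.

D is the region x^2 + y^2 ≤ 4. Evaluating the double integral:

In polar coordinates (x = r cos θ, y = r sin θ, dA = r dr dθ) the integrand becomes 50r^4cos(θ)^4, so

    ∬_D (50x^4) dA = ∫_0^{2π} ∫_0^{2} (50r^4cos(θ)^4) · r dr dθ.

Inner (r from 0 to 2): 1600cos(θ)^4/3.
Outer (θ from 0 to 2π): 400π.

Therefore ∮_C P dx + Q dy = 400π.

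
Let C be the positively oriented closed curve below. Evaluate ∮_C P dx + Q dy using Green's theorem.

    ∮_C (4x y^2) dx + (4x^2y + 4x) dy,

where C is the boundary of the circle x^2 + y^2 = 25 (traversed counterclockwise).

Green's theorem converts the closed line integral into a double integral over the enclosed region D:

    ∮_C P dx + Q dy = ∬_D (∂Q/∂x - ∂P/∂y) dA.

Here P = 4x y^2, Q = 4x^2y + 4x, so

    ∂Q/∂x = 8x y + 4,    ∂P/∂y = 8x y,
    ∂Q/∂x - ∂P/∂y = 4.

D is the region x^2 + y^2 ≤ 25. Evaluating the double integral:

In polar coordinates (x = r cos θ, y = r sin θ, dA = r dr dθ) the integrand becomes 4, so

    ∬_D (4) dA = ∫_0^{2π} ∫_0^{5} (4) · r dr dθ.

Inner (r from 0 to 5): 50.
Outer (θ from 0 to 2π): 100π.

Therefore ∮_C P dx + Q dy = 100π.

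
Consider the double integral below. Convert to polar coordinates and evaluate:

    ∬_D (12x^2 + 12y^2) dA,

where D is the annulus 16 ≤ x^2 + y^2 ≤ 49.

The region D is 4 ≤ r ≤ 7, 0 ≤ θ ≤ 2π in polar coordinates, where x = r cos(θ), y = r sin(θ), and dA = r dr dθ.

Under the substitution, the integrand becomes 12r^2, so

    ∬_D (12x^2 + 12y^2) dA = ∫_{0}^{2π} ∫_{4}^{7} (12r^2) · r dr dθ.

Inner integral (in r): ∫_{4}^{7} (12r^2) · r dr = 6435.

Outer integral (in θ): ∫_{0}^{2π} (6435) dθ = 12870π.

Therefore ∬_D (12x^2 + 12y^2) dA = 12870π.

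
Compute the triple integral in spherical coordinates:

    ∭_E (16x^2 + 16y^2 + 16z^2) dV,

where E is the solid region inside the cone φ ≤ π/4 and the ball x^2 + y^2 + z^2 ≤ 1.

In spherical coordinates, x = ρ sin(φ) cos(θ), y = ρ sin(φ) sin(θ), z = ρ cos(φ), and dV = ρ^2 sin(φ) dρ dφ dθ.

The integrand becomes 16ρ^2, so

    ∭_E (16x^2 + 16y^2 + 16z^2) dV = ∫_{0}^{2π} ∫_{0}^{π/4} ∫_{0}^{1} (16ρ^2) · ρ^2 sin(φ) dρ dφ dθ.

Inner (ρ): 16sin(φ)/5.
Middle (φ): 16/5 - 8sqrt(2)/5.
Outer (θ): 16π (2 - sqrt(2))/5.

Therefore the triple integral equals 16π (2 - sqrt(2))/5.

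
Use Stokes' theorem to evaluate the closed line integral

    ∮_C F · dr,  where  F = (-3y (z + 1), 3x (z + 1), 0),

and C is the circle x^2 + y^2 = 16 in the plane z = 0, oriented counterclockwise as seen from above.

Let S be the flat disk x^2 + y^2 ≤ 16 in the plane z = 0, with upward unit normal n̂ = ẑ. By Stokes' theorem,

    ∮_C F · dr = ∬_S (∇ × F) · n̂ dS = ∬_D (curl F)_z dA,

where D is the disk x^2 + y^2 ≤ 16.

Compute the curl of F = (-3y (z + 1), 3x (z + 1), 0):
    (∇ × F)_x = ∂F_z/∂y - ∂F_y/∂z = -3x,
    (∇ × F)_y = ∂F_x/∂z - ∂F_z/∂x = -3y,
    (∇ × F)_z = ∂F_y/∂x - ∂F_x/∂y = 6z + 6.

On z = 0, (curl F)_z = 6.

Convert to polar (x = r cos θ, y = r sin θ, dA = r dr dθ); the integrand becomes 6, so

    ∬_D (curl F)_z dA = ∫_0^{2π} ∫_0^{4} (6) · r dr dθ.

Inner (r from 0 to 4): 48.
Outer (θ from 0 to 2π): 96π.

Therefore ∮_C F · dr = 96π.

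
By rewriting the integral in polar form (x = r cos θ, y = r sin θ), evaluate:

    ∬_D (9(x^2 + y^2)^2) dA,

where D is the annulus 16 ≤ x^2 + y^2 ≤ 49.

The region D is 4 ≤ r ≤ 7, 0 ≤ θ ≤ 2π in polar coordinates, where x = r cos(θ), y = r sin(θ), and dA = r dr dθ.

Under the substitution, the integrand becomes 9r^4, so

    ∬_D (9(x^2 + y^2)^2) dA = ∫_{0}^{2π} ∫_{4}^{7} (9r^4) · r dr dθ.

Inner integral (in r): ∫_{4}^{7} (9r^4) · r dr = 340659/2.

Outer integral (in θ): ∫_{0}^{2π} (340659/2) dθ = 340659π.

Therefore ∬_D (9(x^2 + y^2)^2) dA = 340659π.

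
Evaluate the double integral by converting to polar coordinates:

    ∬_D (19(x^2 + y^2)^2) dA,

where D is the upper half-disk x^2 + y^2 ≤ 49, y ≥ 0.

The region D is 0 ≤ r ≤ 7, 0 ≤ θ ≤ π in polar coordinates, where x = r cos(θ), y = r sin(θ), and dA = r dr dθ.

Under the substitution, the integrand becomes 19r^4, so

    ∬_D (19(x^2 + y^2)^2) dA = ∫_{0}^{π} ∫_{0}^{7} (19r^4) · r dr dθ.

Inner integral (in r): ∫_{0}^{7} (19r^4) · r dr = 2235331/6.

Outer integral (in θ): ∫_{0}^{π} (2235331/6) dθ = 2235331π/6.

Therefore ∬_D (19(x^2 + y^2)^2) dA = 2235331π/6.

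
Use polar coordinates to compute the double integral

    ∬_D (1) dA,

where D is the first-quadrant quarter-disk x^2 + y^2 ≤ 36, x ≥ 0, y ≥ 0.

The region D is 0 ≤ r ≤ 6, 0 ≤ θ ≤ π/2 in polar coordinates, where x = r cos(θ), y = r sin(θ), and dA = r dr dθ.

Under the substitution, the integrand becomes 1, so

    ∬_D (1) dA = ∫_{0}^{π/2} ∫_{0}^{6} (1) · r dr dθ.

Inner integral (in r): ∫_{0}^{6} (1) · r dr = 18.

Outer integral (in θ): ∫_{0}^{π/2} (18) dθ = 9π.

Therefore ∬_D (1) dA = 9π.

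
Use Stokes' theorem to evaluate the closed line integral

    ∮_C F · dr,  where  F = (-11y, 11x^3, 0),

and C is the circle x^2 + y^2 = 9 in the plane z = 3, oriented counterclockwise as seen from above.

Let S be the flat disk x^2 + y^2 ≤ 9 in the plane z = 3, with upward unit normal n̂ = ẑ. By Stokes' theorem,

    ∮_C F · dr = ∬_S (∇ × F) · n̂ dS = ∬_D (curl F)_z dA,

where D is the disk x^2 + y^2 ≤ 9.

Compute the curl of F = (-11y, 11x^3, 0):
    (∇ × F)_x = ∂F_z/∂y - ∂F_y/∂z = 0,
    (∇ × F)_y = ∂F_x/∂z - ∂F_z/∂x = 0,
    (∇ × F)_z = ∂F_y/∂x - ∂F_x/∂y = 33x^2 + 11.

On z = 3, (curl F)_z = 33x^2 + 11.

Convert to polar (x = r cos θ, y = r sin θ, dA = r dr dθ); the integrand becomes 33r^2cos(θ)^2 + 11, so

    ∬_D (curl F)_z dA = ∫_0^{2π} ∫_0^{3} (33r^2cos(θ)^2 + 11) · r dr dθ.

Inner (r from 0 to 3): 2673cos(θ)^2/4 + 99/2.
Outer (θ from 0 to 2π): 3069π/4.

Therefore ∮_C F · dr = 3069π/4.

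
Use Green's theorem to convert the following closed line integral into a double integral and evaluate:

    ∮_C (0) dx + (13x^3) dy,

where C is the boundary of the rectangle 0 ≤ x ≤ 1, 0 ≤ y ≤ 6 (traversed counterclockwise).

Green's theorem converts the closed line integral into a double integral over the enclosed region D:

    ∮_C P dx + Q dy = ∬_D (∂Q/∂x - ∂P/∂y) dA.

Here P = 0, Q = 13x^3, so

    ∂Q/∂x = 39x^2,    ∂P/∂y = 0,
    ∂Q/∂x - ∂P/∂y = 39x^2.

D is the region 0 ≤ x ≤ 1, 0 ≤ y ≤ 6. Evaluating the double integral:

    ∬_D (39x^2) dA = ∫_0^{1} ∫_0^{6} (39x^2) dy dx.

Inner (y from 0 to 6): 234x^2.
Outer (x from 0 to 1): 78.

Therefore ∮_C P dx + Q dy = 78.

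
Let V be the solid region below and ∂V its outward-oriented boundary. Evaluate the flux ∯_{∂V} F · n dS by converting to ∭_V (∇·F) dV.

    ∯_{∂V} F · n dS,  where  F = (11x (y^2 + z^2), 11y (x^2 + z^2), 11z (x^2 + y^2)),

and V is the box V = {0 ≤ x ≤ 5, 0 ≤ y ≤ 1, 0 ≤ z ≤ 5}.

By the divergence theorem,

    ∯_{∂V} F · n dS = ∭_V (∇ · F) dV.

Compute the divergence:
    ∇ · F = ∂F_x/∂x + ∂F_y/∂y + ∂F_z/∂z = 11y^2 + 11z^2 + 11x^2 + 11z^2 + 11x^2 + 11y^2 = 22x^2 + 22y^2 + 22z^2.

V is a rectangular box, so dV = dx dy dz with 0 ≤ x ≤ 5, 0 ≤ y ≤ 1, 0 ≤ z ≤ 5.

Integrate (22x^2 + 22y^2 + 22z^2) over V as an iterated integral:

    ∭_V (∇·F) dV = ∫_0^{5} ∫_0^{1} ∫_0^{5} (22x^2 + 22y^2 + 22z^2) dz dy dx.

Inner (z from 0 to 5): 110x^2 + 110y^2 + 2750/3.
Middle (y from 0 to 1): 110x^2 + 2860/3.
Outer (x from 0 to 5): 9350.

Therefore ∯_{∂V} F · n dS = 9350.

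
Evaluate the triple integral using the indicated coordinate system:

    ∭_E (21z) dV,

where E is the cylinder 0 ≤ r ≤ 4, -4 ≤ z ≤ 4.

In cylindrical coordinates, x = r cos(θ), y = r sin(θ), z = z, and dV = r dr dθ dz.

The integrand becomes 21z, so

    ∭_E (21z) dV = ∫_{0}^{2π} ∫_{0}^{4} ∫_{-4}^{4} (21z) · r dz dr dθ.

Inner (z): 0.
Middle (r from 0 to 4): 0.
Outer (θ): 0.

Therefore the triple integral equals 0.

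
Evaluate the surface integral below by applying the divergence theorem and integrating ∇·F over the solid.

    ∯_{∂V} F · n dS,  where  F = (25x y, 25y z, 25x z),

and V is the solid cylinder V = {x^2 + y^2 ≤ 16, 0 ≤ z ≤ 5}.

By the divergence theorem,

    ∯_{∂V} F · n dS = ∭_V (∇ · F) dV.

Compute the divergence:
    ∇ · F = ∂F_x/∂x + ∂F_y/∂y + ∂F_z/∂z = 25y + 25z + 25x = 25x + 25y + 25z.

In cylindrical coordinates, x = r cos(θ), y = r sin(θ), z = z, dV = r dr dθ dz, with 0 ≤ r ≤ 4, 0 ≤ θ ≤ 2π, 0 ≤ z ≤ 5.

The integrand, after substitution and multiplying by the volume element, becomes (25sqrt(2)r sin(θ + π/4) + 25z) · r, so

    ∭_V (∇·F) dV = ∫_0^{2π} ∫_0^{4} ∫_0^{5} (25sqrt(2)r sin(θ + π/4) + 25z) · r dz dr dθ.

Inner (z from 0 to 5): 125r (2sqrt(2)r sin(θ + π/4) + 5)/2.
Middle (r from 0 to 4): 8000sqrt(2)sin(θ + π/4)/3 + 2500.
Outer (θ from 0 to 2π): 5000π.

Therefore ∯_{∂V} F · n dS = 5000π.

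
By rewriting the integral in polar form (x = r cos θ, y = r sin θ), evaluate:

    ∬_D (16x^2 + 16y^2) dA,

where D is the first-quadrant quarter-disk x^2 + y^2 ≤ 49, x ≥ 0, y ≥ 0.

The region D is 0 ≤ r ≤ 7, 0 ≤ θ ≤ π/2 in polar coordinates, where x = r cos(θ), y = r sin(θ), and dA = r dr dθ.

Under the substitution, the integrand becomes 16r^2, so

    ∬_D (16x^2 + 16y^2) dA = ∫_{0}^{π/2} ∫_{0}^{7} (16r^2) · r dr dθ.

Inner integral (in r): ∫_{0}^{7} (16r^2) · r dr = 9604.

Outer integral (in θ): ∫_{0}^{π/2} (9604) dθ = 4802π.

Therefore ∬_D (16x^2 + 16y^2) dA = 4802π.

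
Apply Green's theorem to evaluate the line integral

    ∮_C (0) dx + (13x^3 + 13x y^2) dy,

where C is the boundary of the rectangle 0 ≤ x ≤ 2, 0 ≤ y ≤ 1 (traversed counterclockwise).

Green's theorem converts the closed line integral into a double integral over the enclosed region D:

    ∮_C P dx + Q dy = ∬_D (∂Q/∂x - ∂P/∂y) dA.

Here P = 0, Q = 13x^3 + 13x y^2, so

    ∂Q/∂x = 39x^2 + 13y^2,    ∂P/∂y = 0,
    ∂Q/∂x - ∂P/∂y = 39x^2 + 13y^2.

D is the region 0 ≤ x ≤ 2, 0 ≤ y ≤ 1. Evaluating the double integral:

    ∬_D (39x^2 + 13y^2) dA = ∫_0^{2} ∫_0^{1} (39x^2 + 13y^2) dy dx.

Inner (y from 0 to 1): 39x^2 + 13/3.
Outer (x from 0 to 2): 338/3.

Therefore ∮_C P dx + Q dy = 338/3.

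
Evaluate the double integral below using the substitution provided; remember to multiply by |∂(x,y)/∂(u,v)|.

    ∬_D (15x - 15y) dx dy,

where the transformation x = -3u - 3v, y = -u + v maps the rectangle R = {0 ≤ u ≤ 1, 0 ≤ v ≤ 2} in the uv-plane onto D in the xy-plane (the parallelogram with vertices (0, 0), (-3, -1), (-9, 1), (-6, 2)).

Compute the Jacobian determinant of (x, y) with respect to (u, v):

    ∂(x,y)/∂(u,v) = | -3  -3 | = (-3)(1) - (-3)(-1) = -6.
                   | -1  1 |

Its absolute value is |J| = 6 (the area scaling factor).

Substituting x = -3u - 3v, y = -u + v into the integrand,

    15x - 15y → -30u - 60v,

so the integral becomes

    ∬_R (-30u - 60v) · |J| du dv = ∫_0^1 ∫_0^2 (-180u - 360v) dv du.

Inner (v): -360u - 720.
Outer (u): -900.

Therefore ∬_D (15x - 15y) dx dy = -900.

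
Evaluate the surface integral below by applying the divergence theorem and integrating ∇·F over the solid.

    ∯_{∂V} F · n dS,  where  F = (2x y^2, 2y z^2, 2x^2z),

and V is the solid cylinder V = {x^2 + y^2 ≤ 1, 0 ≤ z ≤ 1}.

By the divergence theorem,

    ∯_{∂V} F · n dS = ∭_V (∇ · F) dV.

Compute the divergence:
    ∇ · F = ∂F_x/∂x + ∂F_y/∂y + ∂F_z/∂z = 2y^2 + 2z^2 + 2x^2 = 2x^2 + 2y^2 + 2z^2.

In cylindrical coordinates, x = r cos(θ), y = r sin(θ), z = z, dV = r dr dθ dz, with 0 ≤ r ≤ 1, 0 ≤ θ ≤ 2π, 0 ≤ z ≤ 1.

The integrand, after substitution and multiplying by the volume element, becomes (2r^2 + 2z^2) · r, so

    ∭_V (∇·F) dV = ∫_0^{2π} ∫_0^{1} ∫_0^{1} (2r^2 + 2z^2) · r dz dr dθ.

Inner (z from 0 to 1): 2r (r^2 + 1/3).
Middle (r from 0 to 1): 5/6.
Outer (θ from 0 to 2π): 5π/3.

Therefore ∯_{∂V} F · n dS = 5π/3.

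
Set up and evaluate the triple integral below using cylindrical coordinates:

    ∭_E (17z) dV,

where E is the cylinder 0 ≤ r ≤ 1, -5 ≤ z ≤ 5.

In cylindrical coordinates, x = r cos(θ), y = r sin(θ), z = z, and dV = r dr dθ dz.

The integrand becomes 17z, so

    ∭_E (17z) dV = ∫_{0}^{2π} ∫_{0}^{1} ∫_{-5}^{5} (17z) · r dz dr dθ.

Inner (z): 0.
Middle (r from 0 to 1): 0.
Outer (θ): 0.

Therefore the triple integral equals 0.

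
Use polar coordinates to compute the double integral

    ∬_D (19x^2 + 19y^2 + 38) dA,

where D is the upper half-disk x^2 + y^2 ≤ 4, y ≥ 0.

The region D is 0 ≤ r ≤ 2, 0 ≤ θ ≤ π in polar coordinates, where x = r cos(θ), y = r sin(θ), and dA = r dr dθ.

Under the substitution, the integrand becomes 19r^2 + 38, so

    ∬_D (19x^2 + 19y^2 + 38) dA = ∫_{0}^{π} ∫_{0}^{2} (19r^2 + 38) · r dr dθ.

Inner integral (in r): ∫_{0}^{2} (19r^2 + 38) · r dr = 152.

Outer integral (in θ): ∫_{0}^{π} (152) dθ = 152π.

Therefore ∬_D (19x^2 + 19y^2 + 38) dA = 152π.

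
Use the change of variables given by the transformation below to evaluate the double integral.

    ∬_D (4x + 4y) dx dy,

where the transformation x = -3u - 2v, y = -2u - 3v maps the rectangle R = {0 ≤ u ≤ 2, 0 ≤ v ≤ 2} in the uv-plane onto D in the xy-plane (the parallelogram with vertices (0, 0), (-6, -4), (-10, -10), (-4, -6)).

Compute the Jacobian determinant of (x, y) with respect to (u, v):

    ∂(x,y)/∂(u,v) = | -3  -2 | = (-3)(-3) - (-2)(-2) = 5.
                   | -2  -3 |

Its absolute value is |J| = 5 (the area scaling factor).

Substituting x = -3u - 2v, y = -2u - 3v into the integrand,

    4x + 4y → -20u - 20v,

so the integral becomes

    ∬_R (-20u - 20v) · |J| du dv = ∫_0^2 ∫_0^2 (-100u - 100v) dv du.

Inner (v): -200u - 200.
Outer (u): -800.

Therefore ∬_D (4x + 4y) dx dy = -800.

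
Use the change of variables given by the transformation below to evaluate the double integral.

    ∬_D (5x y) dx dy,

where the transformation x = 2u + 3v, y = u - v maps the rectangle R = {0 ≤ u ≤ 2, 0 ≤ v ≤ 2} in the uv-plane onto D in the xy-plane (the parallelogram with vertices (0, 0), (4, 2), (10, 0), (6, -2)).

Compute the Jacobian determinant of (x, y) with respect to (u, v):

    ∂(x,y)/∂(u,v) = | 2  3 | = (2)(-1) - (3)(1) = -5.
                   | 1  -1 |

Its absolute value is |J| = 5 (the area scaling factor).

Substituting x = 2u + 3v, y = u - v into the integrand,

    5x y → 10u^2 + 5u v - 15v^2,

so the integral becomes

    ∬_R (10u^2 + 5u v - 15v^2) · |J| du dv = ∫_0^2 ∫_0^2 (50u^2 + 25u v - 75v^2) dv du.

Inner (v): 100u^2 + 50u - 200.
Outer (u): -100/3.

Therefore ∬_D (5x y) dx dy = -100/3.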